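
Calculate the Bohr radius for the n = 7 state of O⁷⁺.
0.3241 nm (or 3.2412 Å)

The Bohr radius formula is:
r_n = n² a₀ / Z

where a₀ = 0.0529177 nm is the Bohr radius.

For O⁷⁺ (Z = 8) at n = 7:
r_7 = 7² × 0.0529177 nm / 8
r_7 = 49 × 0.0529177 nm / 8
r_7 = 2.59297 nm / 8
r_7 = 0.3241 nm

The electron orbits at approximately 0.3241 nm from the nucleus.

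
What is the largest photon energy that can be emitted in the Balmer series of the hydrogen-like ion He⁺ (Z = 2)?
13.605700 eV

The series limit corresponds to the transition from n = ∞ to n = 2.
This is the highest energy (shortest wavelength) transition in the Balmer series.

E_∞ = 0 eV
E_2 = -13.6057 × 2² / 2² = -13.605700 eV

Energy at series limit:
ΔE = E_∞ - E_2 = 0 - (-13.605700) = 13.605700 eV

This energy equals the ionization energy from the n = 2 state of He⁺.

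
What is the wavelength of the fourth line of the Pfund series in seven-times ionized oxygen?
51.487 nm

The lines of a series are numbered from the longest wavelength (smallest ΔE) outward; the fourth line is the transition from n = n_f + 4 to n_f.
The Pfund series has all transitions ending at n_f = 5.

For O⁷⁺ (Z = 8), the fourth line (δ-line) is the jump from n = 9 to n = 5:
E_9 = -13.6057 × 8² / 9² = -10.75018 eV
E_5 = -13.6057 × 8² / 5² = -34.83059 eV
ΔE = E_9 - E_5 = 24.08041 eV

λ = hc/E = 1239.84 eV·nm / 24.08041 eV
λ = 51.487 nm

This is the δ-line of the Pfund series in O⁷⁺.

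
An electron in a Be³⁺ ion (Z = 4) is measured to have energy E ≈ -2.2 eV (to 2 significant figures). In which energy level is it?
n = 10

The exact energy levels follow E_n = -13.6057 Z² / n² eV with Z = 4.

The measured value (-2.2 eV) is reported to only 2 significant figures, so we must test candidate n values and see which one matches to that precision.

Candidate energies:
  n = 8:  E = -13.6057 × 4² / 8² = -3.40143 eV
  n = 9:  E = -13.6057 × 4² / 9² = -2.68755 eV
  n = 10:  E = -13.6057 × 4² / 10² = -2.17691 eV  ← matches
  n = 11:  E = -13.6057 × 4² / 11² = -1.79910 eV
  n = 12:  E = -13.6057 × 4² / 12² = -1.51174 eV

Checking against the measurement of -2.2 eV (2 sig figs), only n = 10 agrees:
E_10 = -2.17691 eV, which rounds to -2.2 eV ✓

Therefore n = 10.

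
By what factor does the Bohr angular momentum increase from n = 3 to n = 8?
2.667

In the Bohr model, L_n = nℏ, so the ratio is purely the ratio of quantum numbers:

L_8/L_3 = 8ℏ / 3ℏ = 8/3 = 2.667

The angular momentum scales linearly with n.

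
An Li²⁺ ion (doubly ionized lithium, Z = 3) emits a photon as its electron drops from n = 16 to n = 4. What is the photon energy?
7.174881 eV

The energy levels are E_n = -13.6057 Z² eV / n².

Energy at n = 16: E_16 = -13.6057 × 3² / 16² = -0.478325391 eV
Energy at n = 4: E_4 = -13.6057 × 3² / 4² = -7.653206250 eV

For emission (electron falling to lower state), the photon energy is:
E_photon = E_16 - E_4 = |-0.478325391 - (-7.653206250)|
E_photon = 7.174881 eV

This energy is carried away by the emitted photon.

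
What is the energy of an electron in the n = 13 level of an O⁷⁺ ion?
-5.15245 eV

For hydrogen-like ions, the energy levels scale with Z²:
E_n = -13.6057 Z² / n² eV

For O⁷⁺ (Z = 8) at n = 13:
E_13 = -13.6057 × 8² / 13²
E_13 = -13.6057 × 64 / 169
E_13 = -870.7648 / 169
E_13 = -5.15245 eV

The energy is 64 times more negative than hydrogen at the same n due to the stronger nuclear charge.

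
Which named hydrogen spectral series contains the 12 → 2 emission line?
Balmer series

The spectral series in hydrogen are named based on the final (lower) energy level:
- Lyman series: n_final = 1 (ultraviolet)
- Balmer series: n_final = 2 (visible/near-UV)
- Paschen series: n_final = 3 (infrared)
- Brackett series: n_final = 4 (infrared)
- Pfund series: n_final = 5 (far infrared)

Since this transition ends at n = 2, it belongs to the Balmer series.

For reference, this 12 → 2 line has photon energy
ΔE = 13.6057 eV × (1/2² - 1/12²) = 3.3069410 eV,
corresponding to wavelength λ = hc/ΔE = 1239.84 eV·nm / 3.3069410 eV = 374.921 nm in the visible/near-UV region.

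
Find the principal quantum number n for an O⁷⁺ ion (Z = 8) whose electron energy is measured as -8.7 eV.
n = 10

The exact energy levels follow E_n = -13.6057 Z² / n² eV with Z = 8.

The measured value (-8.7 eV) is reported to only 2 significant figures, so we must test candidate n values and see which one matches to that precision.

Candidate energies:
  n = 8:  E = -13.6057 × 8² / 8² = -13.605700 eV
  n = 9:  E = -13.6057 × 8² / 9² = -10.750183 eV
  n = 10:  E = -13.6057 × 8² / 10² = -8.707648 eV  ← matches
  n = 11:  E = -13.6057 × 8² / 11² = -7.196403 eV
  n = 12:  E = -13.6057 × 8² / 12² = -6.046978 eV

Checking against the measurement of -8.7 eV (2 sig figs), only n = 10 agrees:
E_10 = -8.707648 eV, which rounds to -8.7 eV ✓

Therefore n = 10.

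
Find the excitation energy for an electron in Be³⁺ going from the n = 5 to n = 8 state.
5.30622 eV

The energy levels of a hydrogen-like atom are E_n = -13.6057 Z² eV / n².

Energy at n = 5: E_5 = -13.6057 × 4² / 5² = -8.70764800 eV
Energy at n = 8: E_8 = -13.6057 × 4² / 8² = -3.40142500 eV

The excitation energy is the difference:
ΔE = E_8 - E_5
ΔE = -3.40142500 - (-8.70764800)
ΔE = 5.30622 eV

Since this is positive, energy must be absorbed (photon absorption).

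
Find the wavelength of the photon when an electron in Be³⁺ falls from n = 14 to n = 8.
541.23626 nm

First, find the transition energy using E_n = -13.6057 Z² / n² eV:
E_14 = -13.6057 × 4² / 14² = -1.110669388 eV
E_8 = -13.6057 × 4² / 8² = -3.401425000 eV

Photon energy: |ΔE| = |E_8 - E_14| = 2.290755612 eV

Convert to wavelength using E = hc/λ with hc = 1239.84 eV·nm:
λ = hc/E = 1239.84 eV·nm / 2.290755612 eV
λ = 541.23626 nm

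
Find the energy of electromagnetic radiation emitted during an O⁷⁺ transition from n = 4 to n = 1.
816.342 eV

The energy levels are E_n = -13.6057 Z² eV / n².

Energy at n = 4: E_4 = -13.6057 × 8² / 4² = -54.422800 eV
Energy at n = 1: E_1 = -13.6057 × 8² / 1² = -870.764800 eV

For emission (electron falling to lower state), the photon energy is:
E_photon = E_4 - E_1 = |-54.422800 - (-870.764800)|
E_photon = 816.342 eV

This energy is carried away by the emitted photon.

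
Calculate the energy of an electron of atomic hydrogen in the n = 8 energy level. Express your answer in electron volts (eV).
-0.21259 eV

The energy levels of a hydrogen-like atom are given by:
E_n = -13.6057 eV / n²

For n = 8:
E_8 = -13.6057 eV / 8²
E_8 = -13.6057 eV / 64
E_8 = -0.21259 eV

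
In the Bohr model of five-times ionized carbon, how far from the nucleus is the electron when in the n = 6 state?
0.3175 nm (or 3.1751 Å)

The Bohr radius formula is:
r_n = n² a₀ / Z

where a₀ = 0.0529177 nm is the Bohr radius.

For C⁵⁺ (Z = 6) at n = 6:
r_6 = 6² × 0.0529177 nm / 6
r_6 = 36 × 0.0529177 nm / 6
r_6 = 1.90504 nm / 6
r_6 = 0.3175 nm

The electron orbits at approximately 0.3175 nm from the nucleus.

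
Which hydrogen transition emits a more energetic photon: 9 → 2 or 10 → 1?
10 → 1

Calculate the energy for each transition:

Transition 9 → 2:
ΔE₁ = |E_2 - E_9| = |-13.6057/2² - (-13.6057/9²)|
ΔE₁ = |-3.40142500 - (-0.16797160)| = 3.23345 eV

Transition 10 → 1:
ΔE₂ = |E_1 - E_10| = |-13.6057/1² - (-13.6057/10²)|
ΔE₂ = |-13.60570000 - (-0.13605700)| = 13.46964 eV

Since 13.46964 eV > 3.23345 eV, the transition 10 → 1 emits the more energetic photon.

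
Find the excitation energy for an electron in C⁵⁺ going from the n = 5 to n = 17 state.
17.8974 eV

The energy levels of a hydrogen-like atom are E_n = -13.6057 Z² eV / n².

Energy at n = 5: E_5 = -13.6057 × 6² / 5² = -19.5922080 eV
Energy at n = 17: E_17 = -13.6057 × 6² / 17² = -1.6948277 eV

The excitation energy is the difference:
ΔE = E_17 - E_5
ΔE = -1.6948277 - (-19.5922080)
ΔE = 17.8974 eV

Since this is positive, energy must be absorbed (photon absorption).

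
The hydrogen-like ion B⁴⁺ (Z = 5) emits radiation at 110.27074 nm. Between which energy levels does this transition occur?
n = 12 → n = 5

First, find the photon energy from the wavelength (hc = 1239.84 eV·nm):
E = hc/λ = 1239.84 eV·nm / 110.27074 nm = 11.243599 eV

The energy levels of B⁴⁺ satisfy E_n = -13.6057 × 5² / n² eV, so an emission n_i → n_f releases
ΔE = 13.6057 × 5² × (1/n_f² − 1/n_i²) eV.

Setting ΔE equal to the photon energy:
1/n_f² − 1/n_i² = 11.243599 / (13.6057 × 5²) = 0.033055555

Since 1/n_i² must be positive, we need 1/n_f² > 0.033055555, i.e. n_f ≤ 5. For each allowed n_f, solve n_i = (1/n_f² − 0.033055555)^(−1/2) and check whether it is a whole number:
  n_f = 1: 1/n_i² = 1.000000000 − 0.033055555 = 0.966944445 → n_i = 1.017  (not an integer) ✗
  n_f = 2: 1/n_i² = 0.250000000 − 0.033055555 = 0.216944445 → n_i = 2.147  (not an integer) ✗
  n_f = 3: 1/n_i² = 0.111111111 − 0.033055555 = 0.078055556 → n_i = 3.579  (not an integer) ✗
  n_f = 4: 1/n_i² = 0.062500000 − 0.033055555 = 0.029444445 → n_i = 5.828  (not an integer) ✗
  n_f = 5: 1/n_i² = 0.040000000 − 0.033055555 = 0.006944445 → n_i = 12.000  → integer, n_i = 12 ✓

Only n_f = 5 gives an integer upper level, n_i = 12.

The transition is from n = 12 to n = 5 (emission).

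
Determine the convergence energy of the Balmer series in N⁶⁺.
166.67 eV

The series limit corresponds to the transition from n = ∞ to n = 2.
This is the highest energy (shortest wavelength) transition in the Balmer series.

E_∞ = 0 eV
E_2 = -13.6057 × 7² / 2² = -166.67 eV

Energy at series limit:
ΔE = E_∞ - E_2 = 0 - (-166.67) = 166.67 eV

This energy equals the ionization energy from the n = 2 state of N⁶⁺.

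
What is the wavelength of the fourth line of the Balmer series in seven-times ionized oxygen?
6.41 nm

The lines of a series are numbered from the longest wavelength (smallest ΔE) outward; the fourth line is the transition from n = n_f + 4 to n_f.
The Balmer series has all transitions ending at n_f = 2.

For O⁷⁺ (Z = 8), the fourth line (δ-line) is the jump from n = 6 to n = 2:
E_6 = -13.6057 × 8² / 6² = -24.1879 eV
E_2 = -13.6057 × 8² / 2² = -217.6912 eV
ΔE = E_6 - E_2 = 193.5033 eV

λ = hc/E = 1239.84 eV·nm / 193.5033 eV
λ = 6.41 nm

This is the δ-line of the Balmer series in O⁷⁺.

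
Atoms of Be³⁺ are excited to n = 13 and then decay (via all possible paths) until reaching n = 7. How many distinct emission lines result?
21

The electron can occupy levels n = 7, 8, ..., 13 during de-excitation — that is m = 13 - 7 + 1 = 7 distinct levels.

The number of distinct spectral lines equals the number of ways to choose 2 of these m levels (each pair gives one possible emission transition):

Number of lines = m(m-1)/2 = 7×6/2 = 21

These correspond to all possible transitions between the 7 levels:
13 → 12, 13 → 11, 13 → 10, 13 → 9, 13 → 8, 13 → 7, 12 → 11, 12 → 10...

Each transition produces a photon with a unique energy (and thus wavelength). This count does not depend on Z.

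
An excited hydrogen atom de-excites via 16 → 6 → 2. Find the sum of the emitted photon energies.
3.348278 eV

The energy levels of hydrogen are E_n = -13.6057 / n² eV.

First transition (16 → 6):
ΔE₁ = |E_6 - E_16|
ΔE₁ = |-0.377936111111 - (-0.053147265625)| = 0.324788845 eV

Second transition (6 → 2):
ΔE₂ = |E_2 - E_6|
ΔE₂ = |-3.401425000000 - (-0.377936111111)| = 3.023488889 eV

Total energy released:
E_total = ΔE₁ + ΔE₂ = 0.324788845 + 3.023488889 = 3.348278 eV

Note: This equals the direct transition 16 → 2: 3.348278 eV ✓
Energy is conserved regardless of the path taken.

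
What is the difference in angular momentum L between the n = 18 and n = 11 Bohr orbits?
7.3820e-34 J·s (or 7ℏ)

In the Bohr model, L_n = nℏ where ℏ = 1.054572e-34 J·s.

L_18 = 18ℏ = 1.898230e-33 J·s
L_11 = 11ℏ = 1.160029e-33 J·s

ΔL = L_18 - L_11 = (18 - 11)ℏ = 7ℏ
ΔL = 7 × 1.054572e-34 J·s = 7.3820e-34 J·s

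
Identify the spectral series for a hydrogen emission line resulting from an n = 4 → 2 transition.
Balmer series

The spectral series in hydrogen are named based on the final (lower) energy level:
- Lyman series: n_final = 1 (ultraviolet)
- Balmer series: n_final = 2 (visible/near-UV)
- Paschen series: n_final = 3 (infrared)
- Brackett series: n_final = 4 (infrared)
- Pfund series: n_final = 5 (far infrared)

Since this transition ends at n = 2, it belongs to the Balmer series.

For reference, this 4 → 2 line has photon energy
ΔE = 13.6057 eV × (1/2² - 1/4²) = 2.55106875 eV,
corresponding to wavelength λ = hc/ΔE = 1239.84 eV·nm / 2.55106875 eV = 486.0081 nm in the visible/near-UV region.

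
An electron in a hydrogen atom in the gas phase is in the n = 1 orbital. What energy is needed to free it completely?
13.60570 eV

The ionization energy is the energy needed to remove the electron completely (n → ∞).

For hydrogen, E_n = -13.6057 eV / n².

At n = 1: E_1 = -13.6057 / 1² = -13.60570000 eV
At n = ∞: E_∞ = 0 eV

Ionization energy = E_∞ - E_1 = 0 - (-13.60570000) = 13.60570000 eV
Ionization energy ≈ 13.60570 eV

This is also called the binding energy of the electron in state n = 1.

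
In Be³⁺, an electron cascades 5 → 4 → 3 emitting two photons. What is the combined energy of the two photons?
15.480263 eV

The energy levels of Be³⁺ are E_n = -13.6057 × 4² / n² eV.

First transition (5 → 4):
ΔE₁ = |E_4 - E_5|
ΔE₁ = |-13.605700000000 - (-8.707648000000)| = 4.898052000 eV

Second transition (4 → 3):
ΔE₂ = |E_3 - E_4|
ΔE₂ = |-24.187911111111 - (-13.605700000000)| = 10.582211111 eV

Total energy released:
E_total = ΔE₁ + ΔE₂ = 4.898052000 + 10.582211111 = 15.480263 eV

Note: This equals the direct transition 5 → 3: 15.480263 eV ✓
Energy is conserved regardless of the path taken.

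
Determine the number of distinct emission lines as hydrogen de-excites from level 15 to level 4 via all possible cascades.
66

The electron can occupy levels n = 4, 5, ..., 15 during de-excitation — that is m = 15 - 4 + 1 = 12 distinct levels.

The number of distinct spectral lines equals the number of ways to choose 2 of these m levels (each pair gives one possible emission transition):

Number of lines = m(m-1)/2 = 12×11/2 = 66

These correspond to all possible transitions between the 12 levels:
15 → 14, 15 → 13, 15 → 12, 15 → 11, 15 → 10, 15 → 9, 15 → 8, 15 → 7...

Each transition produces a photon with a unique energy (and thus wavelength). This count does not depend on Z.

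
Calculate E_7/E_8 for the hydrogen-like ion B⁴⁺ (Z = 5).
1.31

Using E_n = -13.6057 Z² / n² eV with Z = 5:

E_7 = -13.6057 × 5² / 7² = -340.1425 / 49 = -6.94168367 eV
E_8 = -13.6057 × 5² / 8² = -340.1425 / 64 = -5.31472656 eV

The ratio is:
E_7/E_8 = (-6.94168367) / (-5.31472656)
E_7/E_8 = (-340.1425/49) / (-340.1425/64)
E_7/E_8 = 64/49
E_7/E_8 = 1.31
(Note: the Z² factors cancel in the ratio.)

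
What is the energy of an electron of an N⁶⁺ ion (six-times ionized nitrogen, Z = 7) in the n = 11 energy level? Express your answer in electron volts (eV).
-5.5097 eV

The energy levels of a hydrogen-like atom are given by:
E_n = -13.6057 Z² / n² eV  (with Z = 7 for N⁶⁺)

For n = 11:
E_11 = -13.6057 × 7² / 11²
E_11 = -13.6057 × 49 / 121
E_11 = -5.5097 eV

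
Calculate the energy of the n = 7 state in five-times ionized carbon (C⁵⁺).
-9.99602 eV

For hydrogen-like ions, the energy levels scale with Z²:
E_n = -13.6057 Z² / n² eV

For C⁵⁺ (Z = 6) at n = 7:
E_7 = -13.6057 × 6² / 7²
E_7 = -13.6057 × 36 / 49
E_7 = -489.8052 / 49
E_7 = -9.99602 eV

The energy is 36 times more negative than hydrogen at the same n due to the stronger nuclear charge.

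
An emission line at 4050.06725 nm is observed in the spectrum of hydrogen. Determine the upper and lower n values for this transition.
n = 5 → n = 4

First, find the photon energy from the wavelength (hc = 1239.84 eV·nm):
E = hc/λ = 1239.84 eV·nm / 4050.06725 nm = 0.30612825 eV

The energy levels of hydrogen satisfy E_n = -13.6057 / n² eV, so an emission n_i → n_f releases
ΔE = 13.6057 × (1/n_f² − 1/n_i²) eV.

Setting ΔE equal to the photon energy:
1/n_f² − 1/n_i² = 0.30612825 / 13.6057 = 0.022500000

Since 1/n_i² must be positive, we need 1/n_f² > 0.022500000, i.e. n_f ≤ 6. For each allowed n_f, solve n_i = (1/n_f² − 0.022500000)^(−1/2) and check whether it is a whole number:
  n_f = 1: 1/n_i² = 1.000000000 − 0.022500000 = 0.977500000 → n_i = 1.011  (not an integer) ✗
  n_f = 2: 1/n_i² = 0.250000000 − 0.022500000 = 0.227500000 → n_i = 2.097  (not an integer) ✗
  n_f = 3: 1/n_i² = 0.111111111 − 0.022500000 = 0.088611111 → n_i = 3.359  (not an integer) ✗
  n_f = 4: 1/n_i² = 0.062500000 − 0.022500000 = 0.040000000 → n_i = 5.000  → integer, n_i = 5 ✓
  n_f = 5: 1/n_i² = 0.040000000 − 0.022500000 = 0.017500000 → n_i = 7.559  (not an integer) ✗
  n_f = 6: 1/n_i² = 0.027777778 − 0.022500000 = 0.005277778 → n_i = 13.765  (not an integer) ✗

Only n_f = 4 gives an integer upper level, n_i = 5.

The transition is from n = 5 to n = 4 (emission).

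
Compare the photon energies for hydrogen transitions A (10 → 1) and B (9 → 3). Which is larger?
10 → 1

Calculate the energy for each transition:

Transition 10 → 1:
ΔE₁ = |E_1 - E_10| = |-13.6057/1² - (-13.6057/10²)|
ΔE₁ = |-13.60570000000 - (-0.13605700000)| = 13.46964300 eV

Transition 9 → 3:
ΔE₂ = |E_3 - E_9| = |-13.6057/3² - (-13.6057/9²)|
ΔE₂ = |-1.51174444444 - (-0.16797160494)| = 1.34377284 eV

Since 13.46964300 eV > 1.34377284 eV, the transition 10 → 1 emits the more energetic photon.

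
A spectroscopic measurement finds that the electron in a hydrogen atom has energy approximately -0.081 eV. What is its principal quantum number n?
n = 13

The exact energy levels follow E_n = -13.6057 eV / n².

The measured value (-0.081 eV) is reported to only 2 significant figures, so we must test candidate n values and see which one matches to that precision.

Candidate energies:
  n = 11:  E = -13.6057/11² = -0.11244 eV
  n = 12:  E = -13.6057/12² = -0.09448 eV
  n = 13:  E = -13.6057/13² = -0.08051 eV  ← matches
  n = 14:  E = -13.6057/14² = -0.06942 eV
  n = 15:  E = -13.6057/15² = -0.06047 eV

Checking against the measurement of -0.081 eV (2 sig figs), only n = 13 agrees:
E_13 = -0.08051 eV, which rounds to -0.081 eV ✓

Therefore n = 13.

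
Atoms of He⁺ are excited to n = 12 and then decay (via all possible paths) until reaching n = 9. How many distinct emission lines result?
6

The electron can occupy levels n = 9, 10, ..., 12 during de-excitation — that is m = 12 - 9 + 1 = 4 distinct levels.

The number of distinct spectral lines equals the number of ways to choose 2 of these m levels (each pair gives one possible emission transition):

Number of lines = m(m-1)/2 = 4×3/2 = 6

These correspond to all possible transitions between the 4 levels:
12 → 11, 12 → 10, 12 → 9, 11 → 10, 11 → 9, 10 → 9

Each transition produces a photon with a unique energy (and thus wavelength). This count does not depend on Z.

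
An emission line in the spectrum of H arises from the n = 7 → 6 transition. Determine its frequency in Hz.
2.42449e+13 Hz

First, find the transition energy:
E_7 = -13.6057 / 7² = -0.277667347 eV
E_6 = -13.6057 / 6² = -0.377936111 eV
|ΔE| = |E_6 - E_7| = 0.100268764 eV

Convert to Joules: E = 0.100268764 eV × (1.602177 × 10⁻¹⁹ J/eV) = 1.6064831e-20 J

Using E = hf:
f = E/h = 1.6064831e-20 J / (6.62607 × 10⁻³⁴ J·s)
f = 2.42449e+13 Hz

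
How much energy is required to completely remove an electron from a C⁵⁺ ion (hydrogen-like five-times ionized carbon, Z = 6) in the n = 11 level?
4.05 eV

The ionization energy is the energy needed to remove the electron completely (n → ∞).

For a hydrogen-like ion with Z = 6, E_n = -13.6057 Z² / n² eV.

At n = 11: E_11 = -13.6057 × 6² / 11² = -4.04798 eV
At n = ∞: E_∞ = 0 eV

Ionization energy = E_∞ - E_11 = 0 - (-4.04798) = 4.04798 eV
Ionization energy ≈ 4.05 eV

This is also called the binding energy of the electron in state n = 11.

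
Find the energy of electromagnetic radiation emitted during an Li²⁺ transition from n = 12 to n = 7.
1.6486 eV

The energy levels are E_n = -13.6057 Z² eV / n².

Energy at n = 12: E_12 = -13.6057 × 3² / 12² = -0.8503563 eV
Energy at n = 7: E_7 = -13.6057 × 3² / 7² = -2.4990061 eV

For emission (electron falling to lower state), the photon energy is:
E_photon = E_12 - E_7 = |-0.8503563 - (-2.4990061)|
E_photon = 1.6486 eV

This energy is carried away by the emitted photon.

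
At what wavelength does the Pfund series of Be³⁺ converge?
142.3852 nm

The series limit corresponds to the transition from n = ∞ to n = 5.
This is the highest energy (shortest wavelength) transition in the Pfund series.

E_∞ = 0 eV
E_5 = -13.6057 × 4² / 5² = -8.70764800 eV

Energy at series limit:
ΔE = E_∞ - E_5 = 0 - (-8.70764800) = 8.70764800 eV
λ = hc/E = 1239.84 eV·nm / 8.70764800 eV = 142.3852 nm

This energy equals the ionization energy from the n = 5 state of Be³⁺.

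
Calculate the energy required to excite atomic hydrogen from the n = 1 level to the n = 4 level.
12.7553 eV

The energy levels of a hydrogen-like atom are E_n = -13.6057 eV / n².

Energy at n = 1: E_1 = -13.6057 / 1² = -13.6057000 eV
Energy at n = 4: E_4 = -13.6057 / 4² = -0.8503563 eV

The excitation energy is the difference:
ΔE = E_4 - E_1
ΔE = -0.8503563 - (-13.6057000)
ΔE = 12.7553 eV

Since this is positive, energy must be absorbed (photon absorption).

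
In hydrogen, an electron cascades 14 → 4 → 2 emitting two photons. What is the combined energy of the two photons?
3.3320 eV

The energy levels of hydrogen are E_n = -13.6057 / n² eV.

First transition (14 → 4):
ΔE₁ = |E_4 - E_14|
ΔE₁ = |-0.8503562500 - (-0.0694168367)| = 0.7809394 eV

Second transition (4 → 2):
ΔE₂ = |E_2 - E_4|
ΔE₂ = |-3.4014250000 - (-0.8503562500)| = 2.5510688 eV

Total energy released:
E_total = ΔE₁ + ΔE₂ = 0.7809394 + 2.5510688 = 3.3320 eV

Note: This equals the direct transition 14 → 2: 3.3320 eV ✓
Energy is conserved regardless of the path taken.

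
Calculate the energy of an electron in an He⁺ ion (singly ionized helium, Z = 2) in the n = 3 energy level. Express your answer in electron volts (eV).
-6.047 eV

The energy levels of a hydrogen-like atom are given by:
E_n = -13.6057 Z² / n² eV  (with Z = 2 for He⁺)

For n = 3:
E_3 = -13.6057 × 2² / 3²
E_3 = -13.6057 × 4 / 9
E_3 = -6.047 eV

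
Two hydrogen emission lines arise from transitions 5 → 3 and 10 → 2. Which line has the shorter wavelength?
10 → 2

Calculate the energy for each transition:

Transition 5 → 3:
ΔE₁ = |E_3 - E_5| = |-13.6057/3² - (-13.6057/5²)|
ΔE₁ = |-1.51174444444 - (-0.54422800000)| = 0.96751644 eV

Transition 10 → 2:
ΔE₂ = |E_2 - E_10| = |-13.6057/2² - (-13.6057/10²)|
ΔE₂ = |-3.40142500000 - (-0.13605700000)| = 3.26536800 eV

Since 3.26536800 eV > 0.96751644 eV, the transition 10 → 2 emits the more energetic photon.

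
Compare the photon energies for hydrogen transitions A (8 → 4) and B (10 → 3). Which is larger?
10 → 3

Calculate the energy for each transition:

Transition 8 → 4:
ΔE₁ = |E_4 - E_8| = |-13.6057/4² - (-13.6057/8²)|
ΔE₁ = |-0.850356250000 - (-0.212589062500)| = 0.637767188 eV

Transition 10 → 3:
ΔE₂ = |E_3 - E_10| = |-13.6057/3² - (-13.6057/10²)|
ΔE₂ = |-1.511744444444 - (-0.136057000000)| = 1.375687444 eV

Since 1.375687444 eV > 0.637767188 eV, the transition 10 → 3 emits the more energetic photon.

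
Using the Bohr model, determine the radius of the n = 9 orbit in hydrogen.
4.28634 nm (or 42.86335 Å)

The Bohr radius formula is:
r_n = n² a₀ / Z

where a₀ = 0.05291772 nm is the Bohr radius.

For H (Z = 1) at n = 9:
r_9 = 9² × 0.05291772 nm / 1
r_9 = 81 × 0.05291772 nm / 1
r_9 = 4.286335 nm / 1
r_9 = 4.28634 nm

The electron orbits at approximately 4.28634 nm from the nucleus.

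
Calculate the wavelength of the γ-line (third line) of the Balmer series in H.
433.935777 nm

The lines of a series are numbered from the longest wavelength (smallest ΔE) outward; the third line is the transition from n = n_f + 3 to n_f.
The Balmer series has all transitions ending at n_f = 2.

For H, the third line (γ-line) is the jump from n = 5 to n = 2:
E_5 = -13.6057 / 5² = -0.5442280000 eV
E_2 = -13.6057 / 2² = -3.4014250000 eV
ΔE = E_5 - E_2 = 2.8571970000 eV

λ = hc/E = 1239.84 eV·nm / 2.8571970000 eV
λ = 433.935777 nm

This is the γ-line of the Balmer series in H.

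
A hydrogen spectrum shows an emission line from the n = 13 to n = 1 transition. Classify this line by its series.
Lyman series

The spectral series in hydrogen are named based on the final (lower) energy level:
- Lyman series: n_final = 1 (ultraviolet)
- Balmer series: n_final = 2 (visible/near-UV)
- Paschen series: n_final = 3 (infrared)
- Brackett series: n_final = 4 (infrared)
- Pfund series: n_final = 5 (far infrared)

Since this transition ends at n = 1, it belongs to the Lyman series.

For reference, this 13 → 1 line has photon energy
ΔE = 13.6057 eV × (1/1² - 1/13²) = 13.5251929 eV,
corresponding to wavelength λ = hc/ΔE = 1239.84 eV·nm / 13.5251929 eV = 91.66893 nm in the ultraviolet region.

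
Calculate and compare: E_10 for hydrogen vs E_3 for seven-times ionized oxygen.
O⁷⁺ at n = 3 (E = -96.752 eV)

Using E_n = -13.6057 Z² / n² eV:

H (Z = 1) at n = 10:
E = -13.6057 × 1² / 10² = -13.6057 × 1 / 100 = -0.136057 eV

O⁷⁺ (Z = 8) at n = 3:
E = -13.6057 × 8² / 3² = -13.6057 × 64 / 9 = -96.751644 eV

Since -96.751644 eV < -0.136057 eV,
O⁷⁺ at n = 3 is more tightly bound (requires more energy to ionize).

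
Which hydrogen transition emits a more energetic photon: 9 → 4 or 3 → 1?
3 → 1

Calculate the energy for each transition:

Transition 9 → 4:
ΔE₁ = |E_4 - E_9| = |-13.6057/4² - (-13.6057/9²)|
ΔE₁ = |-0.850356250 - (-0.167971605)| = 0.682385 eV

Transition 3 → 1:
ΔE₂ = |E_1 - E_3| = |-13.6057/1² - (-13.6057/3²)|
ΔE₂ = |-13.605700000 - (-1.511744444)| = 12.093956 eV

Since 12.093956 eV > 0.682385 eV, the transition 3 → 1 emits the more energetic photon.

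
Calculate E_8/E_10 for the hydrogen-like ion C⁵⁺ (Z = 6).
1.5625

Using E_n = -13.6057 Z² / n² eV with Z = 6:

E_8 = -13.6057 × 6² / 8² = -489.8052 / 64 = -7.65320625 eV
E_10 = -13.6057 × 6² / 10² = -489.8052 / 100 = -4.89805200 eV

The ratio is:
E_8/E_10 = (-7.65320625) / (-4.89805200)
E_8/E_10 = (-489.8052/64) / (-489.8052/100)
E_8/E_10 = 100/64
E_8/E_10 = 1.5625
(Note: the Z² factors cancel in the ratio.)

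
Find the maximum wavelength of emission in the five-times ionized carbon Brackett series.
112.502 nm

The longest wavelength corresponds to the smallest energy transition in the series.
The Brackett series has all transitions ending at n_f = 4.

For C⁵⁺ (Z = 6), the first line (α-line) is the jump from n = 5 to n = 4:
E_5 = -13.6057 × 6² / 5² = -19.592208 eV
E_4 = -13.6057 × 6² / 4² = -30.612825 eV
ΔE = E_5 - E_4 = 11.020617 eV

λ = hc/E = 1239.84 eV·nm / 11.020617 eV
λ = 112.502 nm

This is the α-line of the Brackett series in C⁵⁺.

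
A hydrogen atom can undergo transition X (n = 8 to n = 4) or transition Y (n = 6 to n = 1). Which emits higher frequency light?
6 → 1

Calculate the energy for each transition:

Transition 8 → 4:
ΔE₁ = |E_4 - E_8| = |-13.6057/4² - (-13.6057/8²)|
ΔE₁ = |-0.850356250000 - (-0.212589062500)| = 0.637767188 eV

Transition 6 → 1:
ΔE₂ = |E_1 - E_6| = |-13.6057/1² - (-13.6057/6²)|
ΔE₂ = |-13.605700000000 - (-0.377936111111)| = 13.227763889 eV

Since 13.227763889 eV > 0.637767188 eV, the transition 6 → 1 emits the more energetic photon.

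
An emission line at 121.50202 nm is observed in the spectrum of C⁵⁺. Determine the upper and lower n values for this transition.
n = 12 → n = 6

First, find the photon energy from the wavelength (hc = 1239.84 eV·nm):
E = hc/λ = 1239.84 eV·nm / 121.50202 nm = 10.204275 eV

The energy levels of C⁵⁺ satisfy E_n = -13.6057 × 6² / n² eV, so an emission n_i → n_f releases
ΔE = 13.6057 × 6² × (1/n_f² − 1/n_i²) eV.

Setting ΔE equal to the photon energy:
1/n_f² − 1/n_i² = 10.204275 / (13.6057 × 6²) = 0.020833333

Since 1/n_i² must be positive, we need 1/n_f² > 0.020833333, i.e. n_f ≤ 6. For each allowed n_f, solve n_i = (1/n_f² − 0.020833333)^(−1/2) and check whether it is a whole number:
  n_f = 1: 1/n_i² = 1.000000000 − 0.020833333 = 0.979166667 → n_i = 1.011  (not an integer) ✗
  n_f = 2: 1/n_i² = 0.250000000 − 0.020833333 = 0.229166667 → n_i = 2.089  (not an integer) ✗
  n_f = 3: 1/n_i² = 0.111111111 − 0.020833333 = 0.090277778 → n_i = 3.328  (not an integer) ✗
  n_f = 4: 1/n_i² = 0.062500000 − 0.020833333 = 0.041666667 → n_i = 4.899  (not an integer) ✗
  n_f = 5: 1/n_i² = 0.040000000 − 0.020833333 = 0.019166667 → n_i = 7.223  (not an integer) ✗
  n_f = 6: 1/n_i² = 0.027777778 − 0.020833333 = 0.006944445 → n_i = 12.000  → integer, n_i = 12 ✓

Only n_f = 6 gives an integer upper level, n_i = 12.

The transition is from n = 12 to n = 6 (emission).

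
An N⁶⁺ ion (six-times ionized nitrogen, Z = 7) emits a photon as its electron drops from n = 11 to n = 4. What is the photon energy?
36.1577 eV

The energy levels are E_n = -13.6057 Z² eV / n².

Energy at n = 11: E_11 = -13.6057 × 7² / 11² = -5.5097463 eV
Energy at n = 4: E_4 = -13.6057 × 7² / 4² = -41.6674563 eV

For emission (electron falling to lower state), the photon energy is:
E_photon = E_11 - E_4 = |-5.5097463 - (-41.6674563)|
E_photon = 36.1577 eV

This energy is carried away by the emitted photon.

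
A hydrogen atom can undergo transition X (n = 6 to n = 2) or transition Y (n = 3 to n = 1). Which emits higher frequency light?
3 → 1

Calculate the energy for each transition:

Transition 6 → 2:
ΔE₁ = |E_2 - E_6| = |-13.6057/2² - (-13.6057/6²)|
ΔE₁ = |-3.40142500 - (-0.37793611)| = 3.02349 eV

Transition 3 → 1:
ΔE₂ = |E_1 - E_3| = |-13.6057/1² - (-13.6057/3²)|
ΔE₂ = |-13.60570000 - (-1.51174444)| = 12.09396 eV

Since 12.09396 eV > 3.02349 eV, the transition 3 → 1 emits the more energetic photon.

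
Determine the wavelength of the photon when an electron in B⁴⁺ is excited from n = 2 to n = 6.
16.402772 nm

First, find the transition energy using E_n = -13.6057 Z² / n² eV:
E_2 = -13.6057 × 5² / 2² = -85.03562500 eV
E_6 = -13.6057 × 5² / 6² = -9.44840278 eV

Photon energy: |ΔE| = |E_6 - E_2| = 75.58722222 eV

Convert to wavelength using E = hc/λ with hc = 1239.84 eV·nm:
λ = hc/E = 1239.84 eV·nm / 75.58722222 eV
λ = 16.402772 nm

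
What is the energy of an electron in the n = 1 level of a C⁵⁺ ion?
-489.8052 eV

For hydrogen-like ions, the energy levels scale with Z²:
E_n = -13.6057 Z² / n² eV

For C⁵⁺ (Z = 6) at n = 1:
E_1 = -13.6057 × 6² / 1²
E_1 = -13.6057 × 36 / 1
E_1 = -489.8052 / 1
E_1 = -489.8052 eV

The energy is 36 times more negative than hydrogen at the same n due to the stronger nuclear charge.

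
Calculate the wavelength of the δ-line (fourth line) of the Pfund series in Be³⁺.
205.950 nm

The lines of a series are numbered from the longest wavelength (smallest ΔE) outward; the fourth line is the transition from n = n_f + 4 to n_f.
The Pfund series has all transitions ending at n_f = 5.

For Be³⁺ (Z = 4), the fourth line (δ-line) is the jump from n = 9 to n = 5:
E_9 = -13.6057 × 4² / 9² = -2.6875457 eV
E_5 = -13.6057 × 4² / 5² = -8.7076480 eV
ΔE = E_9 - E_5 = 6.0201023 eV

λ = hc/E = 1239.84 eV·nm / 6.0201023 eV
λ = 205.950 nm

This is the δ-line of the Pfund series in Be³⁺.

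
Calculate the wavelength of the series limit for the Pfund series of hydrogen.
2278.163 nm

The series limit corresponds to the transition from n = ∞ to n = 5.
This is the highest energy (shortest wavelength) transition in the Pfund series.

E_∞ = 0 eV
E_5 = -13.6057 / 5² = -0.544228000 eV

Energy at series limit:
ΔE = E_∞ - E_5 = 0 - (-0.544228000) = 0.544228000 eV
λ = hc/E = 1239.84 eV·nm / 0.544228000 eV = 2278.163 nm

This energy equals the ionization energy from the n = 5 state of hydrogen.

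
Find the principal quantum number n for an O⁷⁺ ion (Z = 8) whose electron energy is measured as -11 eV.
n = 9

The exact energy levels follow E_n = -13.6057 Z² / n² eV with Z = 8.

The measured value (-11 eV) is reported to only 2 significant figures, so we must test candidate n values and see which one matches to that precision.

Candidate energies:
  n = 7:  E = -13.6057 × 8² / 7² = -17.77071 eV
  n = 8:  E = -13.6057 × 8² / 8² = -13.60570 eV
  n = 9:  E = -13.6057 × 8² / 9² = -10.75018 eV  ← matches
  n = 10:  E = -13.6057 × 8² / 10² = -8.70765 eV
  n = 11:  E = -13.6057 × 8² / 11² = -7.19640 eV

Checking against the measurement of -11 eV (2 sig figs), only n = 9 agrees:
E_9 = -10.75018 eV, which rounds to -11 eV ✓

Therefore n = 9.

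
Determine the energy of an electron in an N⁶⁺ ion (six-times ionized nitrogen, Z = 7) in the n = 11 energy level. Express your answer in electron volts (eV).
-5.509746 eV

The energy levels of a hydrogen-like atom are given by:
E_n = -13.6057 Z² / n² eV  (with Z = 7 for N⁶⁺)

For n = 11:
E_11 = -13.6057 × 7² / 11²
E_11 = -13.6057 × 49 / 121
E_11 = -5.509746 eV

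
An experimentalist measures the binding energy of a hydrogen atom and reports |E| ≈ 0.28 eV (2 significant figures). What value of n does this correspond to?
n = 7

The exact energy levels follow E_n = -13.6057 eV / n².

The measured value (-0.28 eV) is reported to only 2 significant figures, so we must test candidate n values and see which one matches to that precision.

Candidate energies:
  n = 5:  E = -13.6057/5² = -0.54423 eV
  n = 6:  E = -13.6057/6² = -0.37794 eV
  n = 7:  E = -13.6057/7² = -0.27767 eV  ← matches
  n = 8:  E = -13.6057/8² = -0.21259 eV
  n = 9:  E = -13.6057/9² = -0.16797 eV

Checking against the measurement of -0.28 eV (2 sig figs), only n = 7 agrees:
E_7 = -0.27767 eV, which rounds to -0.28 eV ✓

Therefore n = 7.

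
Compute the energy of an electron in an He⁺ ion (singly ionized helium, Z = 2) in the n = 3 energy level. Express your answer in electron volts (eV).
-6.0470 eV

The energy levels of a hydrogen-like atom are given by:
E_n = -13.6057 Z² / n² eV  (with Z = 2 for He⁺)

For n = 3:
E_3 = -13.6057 × 2² / 3²
E_3 = -13.6057 × 4 / 9
E_3 = -6.0470 eV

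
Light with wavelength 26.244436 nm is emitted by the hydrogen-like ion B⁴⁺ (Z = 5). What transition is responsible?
n = 3 → n = 2

First, find the photon energy from the wavelength (hc = 1239.84 eV·nm):
E = hc/λ = 1239.84 eV·nm / 26.244436 nm = 47.242014 eV

The energy levels of B⁴⁺ satisfy E_n = -13.6057 × 5² / n² eV, so an emission n_i → n_f releases
ΔE = 13.6057 × 5² × (1/n_f² − 1/n_i²) eV.

Setting ΔE equal to the photon energy:
1/n_f² − 1/n_i² = 47.242014 / (13.6057 × 5²) = 0.13888889

Since 1/n_i² must be positive, we need 1/n_f² > 0.13888889, i.e. n_f ≤ 2. For each allowed n_f, solve n_i = (1/n_f² − 0.13888889)^(−1/2) and check whether it is a whole number:
  n_f = 1: 1/n_i² = 1.00000000 − 0.13888889 = 0.86111111 → n_i = 1.078  (not an integer) ✗
  n_f = 2: 1/n_i² = 0.25000000 − 0.13888889 = 0.11111111 → n_i = 3.000  → integer, n_i = 3 ✓

Only n_f = 2 gives an integer upper level, n_i = 3.

The transition is from n = 3 to n = 2 (emission).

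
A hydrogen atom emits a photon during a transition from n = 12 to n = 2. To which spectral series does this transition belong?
Balmer series

The spectral series in hydrogen are named based on the final (lower) energy level:
- Lyman series: n_final = 1 (ultraviolet)
- Balmer series: n_final = 2 (visible/near-UV)
- Paschen series: n_final = 3 (infrared)
- Brackett series: n_final = 4 (infrared)
- Pfund series: n_final = 5 (far infrared)

Since this transition ends at n = 2, it belongs to the Balmer series.

For reference, this 12 → 2 line has photon energy
ΔE = 13.6057 eV × (1/2² - 1/12²) = 3.30694097 eV,
corresponding to wavelength λ = hc/ΔE = 1239.84 eV·nm / 3.30694097 eV = 374.9205 nm in the visible/near-UV region.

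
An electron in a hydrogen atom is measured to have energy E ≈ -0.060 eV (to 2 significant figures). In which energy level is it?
n = 15

The exact energy levels follow E_n = -13.6057 eV / n².

The measured value (-0.060 eV) is reported to only 2 significant figures, so we must test candidate n values and see which one matches to that precision.

Candidate energies:
  n = 13:  E = -13.6057/13² = -0.08051 eV
  n = 14:  E = -13.6057/14² = -0.06942 eV
  n = 15:  E = -13.6057/15² = -0.06047 eV  ← matches
  n = 16:  E = -13.6057/16² = -0.05315 eV
  n = 17:  E = -13.6057/17² = -0.04708 eV

Checking against the measurement of -0.060 eV (2 sig figs), only n = 15 agrees:
E_15 = -0.06047 eV, which rounds to -0.060 eV ✓

Therefore n = 15.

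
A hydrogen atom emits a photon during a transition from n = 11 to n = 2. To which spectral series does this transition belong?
Balmer series

The spectral series in hydrogen are named based on the final (lower) energy level:
- Lyman series: n_final = 1 (ultraviolet)
- Balmer series: n_final = 2 (visible/near-UV)
- Paschen series: n_final = 3 (infrared)
- Brackett series: n_final = 4 (infrared)
- Pfund series: n_final = 5 (far infrared)

Since this transition ends at n = 2, it belongs to the Balmer series.

For reference, this 11 → 2 line has photon energy
ΔE = 13.6057 eV × (1/2² - 1/11²) = 3.28898120 eV,
corresponding to wavelength λ = hc/ΔE = 1239.84 eV·nm / 3.28898120 eV = 376.9678 nm in the visible/near-UV region.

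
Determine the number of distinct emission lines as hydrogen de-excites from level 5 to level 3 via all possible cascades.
3

The electron can occupy levels n = 3, 4, ..., 5 during de-excitation — that is m = 5 - 3 + 1 = 3 distinct levels.

The number of distinct spectral lines equals the number of ways to choose 2 of these m levels (each pair gives one possible emission transition):

Number of lines = m(m-1)/2 = 3×2/2 = 3

These correspond to all possible transitions between the 3 levels:
5 → 4, 5 → 3, 4 → 3

Each transition produces a photon with a unique energy (and thus wavelength). This count does not depend on Z.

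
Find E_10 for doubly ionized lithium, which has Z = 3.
-1.225 eV

For hydrogen-like ions, the energy levels scale with Z²:
E_n = -13.6057 Z² / n² eV

For Li²⁺ (Z = 3) at n = 10:
E_10 = -13.6057 × 3² / 10²
E_10 = -13.6057 × 9 / 100
E_10 = -122.4513 / 100
E_10 = -1.225 eV

The energy is 9 times more negative than hydrogen at the same n due to the stronger nuclear charge.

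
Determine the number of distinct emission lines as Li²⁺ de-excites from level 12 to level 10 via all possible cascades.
3

The electron can occupy levels n = 10, 11, ..., 12 during de-excitation — that is m = 12 - 10 + 1 = 3 distinct levels.

The number of distinct spectral lines equals the number of ways to choose 2 of these m levels (each pair gives one possible emission transition):

Number of lines = m(m-1)/2 = 3×2/2 = 3

These correspond to all possible transitions between the 3 levels:
12 → 11, 12 → 10, 11 → 10

Each transition produces a photon with a unique energy (and thus wavelength). This count does not depend on Z.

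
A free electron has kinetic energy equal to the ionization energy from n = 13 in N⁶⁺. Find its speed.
1.17799e+06 m/s (or 0.392935% of c)

The binding energy at n = 13 for N⁶⁺ is:
E_13 = -13.6057 × 7²/13² = -3.94484793 eV
|E_13| = 3.94484793 eV

Convert to Joules:
KE = 3.94484793 eV × (1.602177 × 10⁻¹⁹ J/eV) = 6.3203446e-19 J

Using KE = ½mv²:
v = √(2·KE/m_e)
v = √(2 × 6.3203446e-19 J / 9.10938 × 10⁻³¹ kg)
v = 1.17799e+06 m/s

This is approximately 0.392935% the speed of light.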